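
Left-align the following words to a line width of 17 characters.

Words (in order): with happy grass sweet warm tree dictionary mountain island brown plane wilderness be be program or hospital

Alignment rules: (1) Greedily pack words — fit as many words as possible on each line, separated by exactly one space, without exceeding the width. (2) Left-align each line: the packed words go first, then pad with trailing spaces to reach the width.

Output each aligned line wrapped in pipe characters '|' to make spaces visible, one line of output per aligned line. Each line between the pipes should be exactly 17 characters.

Answer: |with happy grass |
|sweet warm tree  |
|dictionary       |
|mountain island  |
|brown plane      |
|wilderness be be |
|program or       |
|hospital         |

Derivation:
Line 1: ['with', 'happy', 'grass'] (min_width=16, slack=1)
Line 2: ['sweet', 'warm', 'tree'] (min_width=15, slack=2)
Line 3: ['dictionary'] (min_width=10, slack=7)
Line 4: ['mountain', 'island'] (min_width=15, slack=2)
Line 5: ['brown', 'plane'] (min_width=11, slack=6)
Line 6: ['wilderness', 'be', 'be'] (min_width=16, slack=1)
Line 7: ['program', 'or'] (min_width=10, slack=7)
Line 8: ['hospital'] (min_width=8, slack=9)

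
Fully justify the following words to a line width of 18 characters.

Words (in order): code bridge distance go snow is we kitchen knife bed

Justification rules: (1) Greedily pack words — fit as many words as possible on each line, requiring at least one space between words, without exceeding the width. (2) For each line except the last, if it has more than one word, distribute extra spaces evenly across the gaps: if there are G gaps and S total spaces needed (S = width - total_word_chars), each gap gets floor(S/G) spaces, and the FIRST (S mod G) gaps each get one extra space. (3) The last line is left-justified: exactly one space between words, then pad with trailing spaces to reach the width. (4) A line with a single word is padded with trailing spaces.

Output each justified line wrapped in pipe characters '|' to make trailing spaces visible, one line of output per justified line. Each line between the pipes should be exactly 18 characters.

Answer: |code        bridge|
|distance  go  snow|
|is    we   kitchen|
|knife bed         |

Derivation:
Line 1: ['code', 'bridge'] (min_width=11, slack=7)
Line 2: ['distance', 'go', 'snow'] (min_width=16, slack=2)
Line 3: ['is', 'we', 'kitchen'] (min_width=13, slack=5)
Line 4: ['knife', 'bed'] (min_width=9, slack=9)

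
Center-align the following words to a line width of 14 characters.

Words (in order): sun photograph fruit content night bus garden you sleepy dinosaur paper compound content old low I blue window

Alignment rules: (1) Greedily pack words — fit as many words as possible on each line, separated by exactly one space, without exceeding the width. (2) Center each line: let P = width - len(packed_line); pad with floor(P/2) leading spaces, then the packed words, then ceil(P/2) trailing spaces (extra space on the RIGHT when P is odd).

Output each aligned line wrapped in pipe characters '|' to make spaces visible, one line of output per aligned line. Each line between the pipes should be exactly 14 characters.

Line 1: ['sun', 'photograph'] (min_width=14, slack=0)
Line 2: ['fruit', 'content'] (min_width=13, slack=1)
Line 3: ['night', 'bus'] (min_width=9, slack=5)
Line 4: ['garden', 'you'] (min_width=10, slack=4)
Line 5: ['sleepy'] (min_width=6, slack=8)
Line 6: ['dinosaur', 'paper'] (min_width=14, slack=0)
Line 7: ['compound'] (min_width=8, slack=6)
Line 8: ['content', 'old'] (min_width=11, slack=3)
Line 9: ['low', 'I', 'blue'] (min_width=10, slack=4)
Line 10: ['window'] (min_width=6, slack=8)

Answer: |sun photograph|
|fruit content |
|  night bus   |
|  garden you  |
|    sleepy    |
|dinosaur paper|
|   compound   |
| content old  |
|  low I blue  |
|    window    |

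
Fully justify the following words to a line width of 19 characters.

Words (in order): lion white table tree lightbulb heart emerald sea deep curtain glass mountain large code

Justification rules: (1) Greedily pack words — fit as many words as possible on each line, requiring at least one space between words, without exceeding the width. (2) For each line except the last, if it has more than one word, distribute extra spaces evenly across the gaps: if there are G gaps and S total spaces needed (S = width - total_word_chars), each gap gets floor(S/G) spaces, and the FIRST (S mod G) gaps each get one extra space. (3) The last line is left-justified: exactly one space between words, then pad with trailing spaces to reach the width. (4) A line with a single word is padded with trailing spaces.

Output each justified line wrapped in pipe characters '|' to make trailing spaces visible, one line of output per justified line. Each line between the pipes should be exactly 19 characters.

Answer: |lion   white  table|
|tree      lightbulb|
|heart  emerald  sea|
|deep  curtain glass|
|mountain large code|

Derivation:
Line 1: ['lion', 'white', 'table'] (min_width=16, slack=3)
Line 2: ['tree', 'lightbulb'] (min_width=14, slack=5)
Line 3: ['heart', 'emerald', 'sea'] (min_width=17, slack=2)
Line 4: ['deep', 'curtain', 'glass'] (min_width=18, slack=1)
Line 5: ['mountain', 'large', 'code'] (min_width=19, slack=0)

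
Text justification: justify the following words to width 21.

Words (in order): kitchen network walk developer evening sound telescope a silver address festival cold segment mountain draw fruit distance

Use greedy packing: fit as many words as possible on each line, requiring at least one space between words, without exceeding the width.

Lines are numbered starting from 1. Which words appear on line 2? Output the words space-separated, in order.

Line 1: ['kitchen', 'network', 'walk'] (min_width=20, slack=1)
Line 2: ['developer', 'evening'] (min_width=17, slack=4)
Line 3: ['sound', 'telescope', 'a'] (min_width=17, slack=4)
Line 4: ['silver', 'address'] (min_width=14, slack=7)
Line 5: ['festival', 'cold', 'segment'] (min_width=21, slack=0)
Line 6: ['mountain', 'draw', 'fruit'] (min_width=19, slack=2)
Line 7: ['distance'] (min_width=8, slack=13)

Answer: developer evening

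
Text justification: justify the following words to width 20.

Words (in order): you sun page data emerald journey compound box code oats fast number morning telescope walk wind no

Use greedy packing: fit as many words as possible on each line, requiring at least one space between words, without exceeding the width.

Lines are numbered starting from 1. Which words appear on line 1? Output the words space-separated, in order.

Line 1: ['you', 'sun', 'page', 'data'] (min_width=17, slack=3)
Line 2: ['emerald', 'journey'] (min_width=15, slack=5)
Line 3: ['compound', 'box', 'code'] (min_width=17, slack=3)
Line 4: ['oats', 'fast', 'number'] (min_width=16, slack=4)
Line 5: ['morning', 'telescope'] (min_width=17, slack=3)
Line 6: ['walk', 'wind', 'no'] (min_width=12, slack=8)

Answer: you sun page data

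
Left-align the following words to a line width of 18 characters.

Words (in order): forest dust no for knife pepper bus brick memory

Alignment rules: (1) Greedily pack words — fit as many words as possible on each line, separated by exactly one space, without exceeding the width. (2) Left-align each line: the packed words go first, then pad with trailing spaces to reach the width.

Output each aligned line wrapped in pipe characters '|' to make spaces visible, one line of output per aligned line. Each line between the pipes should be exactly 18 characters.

Answer: |forest dust no for|
|knife pepper bus  |
|brick memory      |

Derivation:
Line 1: ['forest', 'dust', 'no', 'for'] (min_width=18, slack=0)
Line 2: ['knife', 'pepper', 'bus'] (min_width=16, slack=2)
Line 3: ['brick', 'memory'] (min_width=12, slack=6)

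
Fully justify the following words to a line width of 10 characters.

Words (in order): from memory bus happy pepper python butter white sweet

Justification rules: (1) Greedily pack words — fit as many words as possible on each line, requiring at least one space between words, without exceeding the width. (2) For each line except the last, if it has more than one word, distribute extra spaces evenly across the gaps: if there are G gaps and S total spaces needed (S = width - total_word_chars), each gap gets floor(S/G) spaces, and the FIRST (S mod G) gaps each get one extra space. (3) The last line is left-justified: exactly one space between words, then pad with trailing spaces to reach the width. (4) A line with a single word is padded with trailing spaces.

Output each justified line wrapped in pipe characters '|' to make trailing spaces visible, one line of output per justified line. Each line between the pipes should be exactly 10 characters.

Answer: |from      |
|memory bus|
|happy     |
|pepper    |
|python    |
|butter    |
|white     |
|sweet     |

Derivation:
Line 1: ['from'] (min_width=4, slack=6)
Line 2: ['memory', 'bus'] (min_width=10, slack=0)
Line 3: ['happy'] (min_width=5, slack=5)
Line 4: ['pepper'] (min_width=6, slack=4)
Line 5: ['python'] (min_width=6, slack=4)
Line 6: ['butter'] (min_width=6, slack=4)
Line 7: ['white'] (min_width=5, slack=5)
Line 8: ['sweet'] (min_width=5, slack=5)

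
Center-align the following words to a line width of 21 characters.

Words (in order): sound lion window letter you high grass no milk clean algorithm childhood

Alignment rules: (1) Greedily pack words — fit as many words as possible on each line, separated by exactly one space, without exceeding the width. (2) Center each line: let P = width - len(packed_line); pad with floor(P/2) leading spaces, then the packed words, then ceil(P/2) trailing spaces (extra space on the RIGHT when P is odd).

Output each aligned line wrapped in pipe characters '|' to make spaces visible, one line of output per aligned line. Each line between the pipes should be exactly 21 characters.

Line 1: ['sound', 'lion', 'window'] (min_width=17, slack=4)
Line 2: ['letter', 'you', 'high', 'grass'] (min_width=21, slack=0)
Line 3: ['no', 'milk', 'clean'] (min_width=13, slack=8)
Line 4: ['algorithm', 'childhood'] (min_width=19, slack=2)

Answer: |  sound lion window  |
|letter you high grass|
|    no milk clean    |
| algorithm childhood |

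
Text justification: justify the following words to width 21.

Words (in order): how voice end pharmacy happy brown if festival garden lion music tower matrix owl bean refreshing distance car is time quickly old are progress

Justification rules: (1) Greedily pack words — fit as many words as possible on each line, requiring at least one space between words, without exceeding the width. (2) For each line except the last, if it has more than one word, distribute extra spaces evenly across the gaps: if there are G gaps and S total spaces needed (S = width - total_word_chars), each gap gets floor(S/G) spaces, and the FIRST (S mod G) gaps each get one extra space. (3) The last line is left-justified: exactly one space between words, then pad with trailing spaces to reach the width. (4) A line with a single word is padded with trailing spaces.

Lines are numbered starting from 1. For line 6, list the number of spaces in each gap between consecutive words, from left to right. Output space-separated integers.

Answer: 3

Derivation:
Line 1: ['how', 'voice', 'end'] (min_width=13, slack=8)
Line 2: ['pharmacy', 'happy', 'brown'] (min_width=20, slack=1)
Line 3: ['if', 'festival', 'garden'] (min_width=18, slack=3)
Line 4: ['lion', 'music', 'tower'] (min_width=16, slack=5)
Line 5: ['matrix', 'owl', 'bean'] (min_width=15, slack=6)
Line 6: ['refreshing', 'distance'] (min_width=19, slack=2)
Line 7: ['car', 'is', 'time', 'quickly'] (min_width=19, slack=2)
Line 8: ['old', 'are', 'progress'] (min_width=16, slack=5)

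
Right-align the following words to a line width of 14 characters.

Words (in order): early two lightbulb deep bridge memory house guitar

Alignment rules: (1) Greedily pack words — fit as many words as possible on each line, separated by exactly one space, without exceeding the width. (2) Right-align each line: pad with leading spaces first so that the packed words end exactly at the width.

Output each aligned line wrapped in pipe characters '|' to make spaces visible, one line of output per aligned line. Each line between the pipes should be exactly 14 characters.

Line 1: ['early', 'two'] (min_width=9, slack=5)
Line 2: ['lightbulb', 'deep'] (min_width=14, slack=0)
Line 3: ['bridge', 'memory'] (min_width=13, slack=1)
Line 4: ['house', 'guitar'] (min_width=12, slack=2)

Answer: |     early two|
|lightbulb deep|
| bridge memory|
|  house guitar|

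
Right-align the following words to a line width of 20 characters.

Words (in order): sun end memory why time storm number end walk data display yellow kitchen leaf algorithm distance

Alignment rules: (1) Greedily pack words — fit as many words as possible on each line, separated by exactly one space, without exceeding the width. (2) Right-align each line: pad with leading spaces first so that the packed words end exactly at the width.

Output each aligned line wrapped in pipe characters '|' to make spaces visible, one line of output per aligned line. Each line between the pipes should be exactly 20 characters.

Line 1: ['sun', 'end', 'memory', 'why'] (min_width=18, slack=2)
Line 2: ['time', 'storm', 'number'] (min_width=17, slack=3)
Line 3: ['end', 'walk', 'data'] (min_width=13, slack=7)
Line 4: ['display', 'yellow'] (min_width=14, slack=6)
Line 5: ['kitchen', 'leaf'] (min_width=12, slack=8)
Line 6: ['algorithm', 'distance'] (min_width=18, slack=2)

Answer: |  sun end memory why|
|   time storm number|
|       end walk data|
|      display yellow|
|        kitchen leaf|
|  algorithm distance|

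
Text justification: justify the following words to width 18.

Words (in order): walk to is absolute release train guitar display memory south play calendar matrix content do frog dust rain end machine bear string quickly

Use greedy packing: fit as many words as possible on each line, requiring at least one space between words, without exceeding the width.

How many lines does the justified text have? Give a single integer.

Line 1: ['walk', 'to', 'is'] (min_width=10, slack=8)
Line 2: ['absolute', 'release'] (min_width=16, slack=2)
Line 3: ['train', 'guitar'] (min_width=12, slack=6)
Line 4: ['display', 'memory'] (min_width=14, slack=4)
Line 5: ['south', 'play'] (min_width=10, slack=8)
Line 6: ['calendar', 'matrix'] (min_width=15, slack=3)
Line 7: ['content', 'do', 'frog'] (min_width=15, slack=3)
Line 8: ['dust', 'rain', 'end'] (min_width=13, slack=5)
Line 9: ['machine', 'bear'] (min_width=12, slack=6)
Line 10: ['string', 'quickly'] (min_width=14, slack=4)
Total lines: 10

Answer: 10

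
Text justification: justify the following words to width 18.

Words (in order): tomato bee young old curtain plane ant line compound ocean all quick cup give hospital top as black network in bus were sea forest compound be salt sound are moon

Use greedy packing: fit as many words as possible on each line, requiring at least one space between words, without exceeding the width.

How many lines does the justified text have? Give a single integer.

Answer: 10

Derivation:
Line 1: ['tomato', 'bee', 'young'] (min_width=16, slack=2)
Line 2: ['old', 'curtain', 'plane'] (min_width=17, slack=1)
Line 3: ['ant', 'line', 'compound'] (min_width=17, slack=1)
Line 4: ['ocean', 'all', 'quick'] (min_width=15, slack=3)
Line 5: ['cup', 'give', 'hospital'] (min_width=17, slack=1)
Line 6: ['top', 'as', 'black'] (min_width=12, slack=6)
Line 7: ['network', 'in', 'bus'] (min_width=14, slack=4)
Line 8: ['were', 'sea', 'forest'] (min_width=15, slack=3)
Line 9: ['compound', 'be', 'salt'] (min_width=16, slack=2)
Line 10: ['sound', 'are', 'moon'] (min_width=14, slack=4)
Total lines: 10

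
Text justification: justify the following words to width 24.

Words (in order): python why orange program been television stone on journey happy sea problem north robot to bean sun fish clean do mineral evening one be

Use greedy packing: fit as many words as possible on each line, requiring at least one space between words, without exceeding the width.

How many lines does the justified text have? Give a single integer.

Line 1: ['python', 'why', 'orange'] (min_width=17, slack=7)
Line 2: ['program', 'been', 'television'] (min_width=23, slack=1)
Line 3: ['stone', 'on', 'journey', 'happy'] (min_width=22, slack=2)
Line 4: ['sea', 'problem', 'north', 'robot'] (min_width=23, slack=1)
Line 5: ['to', 'bean', 'sun', 'fish', 'clean'] (min_width=22, slack=2)
Line 6: ['do', 'mineral', 'evening', 'one'] (min_width=22, slack=2)
Line 7: ['be'] (min_width=2, slack=22)
Total lines: 7

Answer: 7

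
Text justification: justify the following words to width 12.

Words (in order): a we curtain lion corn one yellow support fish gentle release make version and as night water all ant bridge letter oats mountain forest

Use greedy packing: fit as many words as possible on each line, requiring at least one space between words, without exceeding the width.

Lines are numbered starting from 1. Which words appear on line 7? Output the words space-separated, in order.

Answer: version and

Derivation:
Line 1: ['a', 'we', 'curtain'] (min_width=12, slack=0)
Line 2: ['lion', 'corn'] (min_width=9, slack=3)
Line 3: ['one', 'yellow'] (min_width=10, slack=2)
Line 4: ['support', 'fish'] (min_width=12, slack=0)
Line 5: ['gentle'] (min_width=6, slack=6)
Line 6: ['release', 'make'] (min_width=12, slack=0)
Line 7: ['version', 'and'] (min_width=11, slack=1)
Line 8: ['as', 'night'] (min_width=8, slack=4)
Line 9: ['water', 'all'] (min_width=9, slack=3)
Line 10: ['ant', 'bridge'] (min_width=10, slack=2)
Line 11: ['letter', 'oats'] (min_width=11, slack=1)
Line 12: ['mountain'] (min_width=8, slack=4)
Line 13: ['forest'] (min_width=6, slack=6)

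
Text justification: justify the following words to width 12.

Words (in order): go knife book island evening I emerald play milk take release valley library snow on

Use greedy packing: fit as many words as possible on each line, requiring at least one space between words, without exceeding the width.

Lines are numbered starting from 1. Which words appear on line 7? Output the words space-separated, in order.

Line 1: ['go', 'knife'] (min_width=8, slack=4)
Line 2: ['book', 'island'] (min_width=11, slack=1)
Line 3: ['evening', 'I'] (min_width=9, slack=3)
Line 4: ['emerald', 'play'] (min_width=12, slack=0)
Line 5: ['milk', 'take'] (min_width=9, slack=3)
Line 6: ['release'] (min_width=7, slack=5)
Line 7: ['valley'] (min_width=6, slack=6)
Line 8: ['library', 'snow'] (min_width=12, slack=0)
Line 9: ['on'] (min_width=2, slack=10)

Answer: valley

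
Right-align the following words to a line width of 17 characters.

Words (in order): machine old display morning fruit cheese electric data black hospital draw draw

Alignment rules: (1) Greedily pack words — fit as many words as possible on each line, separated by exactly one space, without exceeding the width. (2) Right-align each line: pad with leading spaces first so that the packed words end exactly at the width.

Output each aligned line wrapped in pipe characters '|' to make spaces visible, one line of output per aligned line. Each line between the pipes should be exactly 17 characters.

Line 1: ['machine', 'old'] (min_width=11, slack=6)
Line 2: ['display', 'morning'] (min_width=15, slack=2)
Line 3: ['fruit', 'cheese'] (min_width=12, slack=5)
Line 4: ['electric', 'data'] (min_width=13, slack=4)
Line 5: ['black', 'hospital'] (min_width=14, slack=3)
Line 6: ['draw', 'draw'] (min_width=9, slack=8)

Answer: |      machine old|
|  display morning|
|     fruit cheese|
|    electric data|
|   black hospital|
|        draw draw|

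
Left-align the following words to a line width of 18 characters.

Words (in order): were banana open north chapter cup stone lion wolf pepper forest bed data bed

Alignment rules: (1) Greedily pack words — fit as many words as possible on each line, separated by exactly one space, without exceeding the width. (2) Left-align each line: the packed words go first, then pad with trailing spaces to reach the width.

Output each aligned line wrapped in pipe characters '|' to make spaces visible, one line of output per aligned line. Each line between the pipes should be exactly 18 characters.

Answer: |were banana open  |
|north chapter cup |
|stone lion wolf   |
|pepper forest bed |
|data bed          |

Derivation:
Line 1: ['were', 'banana', 'open'] (min_width=16, slack=2)
Line 2: ['north', 'chapter', 'cup'] (min_width=17, slack=1)
Line 3: ['stone', 'lion', 'wolf'] (min_width=15, slack=3)
Line 4: ['pepper', 'forest', 'bed'] (min_width=17, slack=1)
Line 5: ['data', 'bed'] (min_width=8, slack=10)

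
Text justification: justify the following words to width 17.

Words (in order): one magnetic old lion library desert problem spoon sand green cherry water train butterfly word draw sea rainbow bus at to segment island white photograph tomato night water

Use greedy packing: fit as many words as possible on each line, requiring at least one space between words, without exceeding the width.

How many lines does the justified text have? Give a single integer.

Answer: 12

Derivation:
Line 1: ['one', 'magnetic', 'old'] (min_width=16, slack=1)
Line 2: ['lion', 'library'] (min_width=12, slack=5)
Line 3: ['desert', 'problem'] (min_width=14, slack=3)
Line 4: ['spoon', 'sand', 'green'] (min_width=16, slack=1)
Line 5: ['cherry', 'water'] (min_width=12, slack=5)
Line 6: ['train', 'butterfly'] (min_width=15, slack=2)
Line 7: ['word', 'draw', 'sea'] (min_width=13, slack=4)
Line 8: ['rainbow', 'bus', 'at', 'to'] (min_width=17, slack=0)
Line 9: ['segment', 'island'] (min_width=14, slack=3)
Line 10: ['white', 'photograph'] (min_width=16, slack=1)
Line 11: ['tomato', 'night'] (min_width=12, slack=5)
Line 12: ['water'] (min_width=5, slack=12)
Total lines: 12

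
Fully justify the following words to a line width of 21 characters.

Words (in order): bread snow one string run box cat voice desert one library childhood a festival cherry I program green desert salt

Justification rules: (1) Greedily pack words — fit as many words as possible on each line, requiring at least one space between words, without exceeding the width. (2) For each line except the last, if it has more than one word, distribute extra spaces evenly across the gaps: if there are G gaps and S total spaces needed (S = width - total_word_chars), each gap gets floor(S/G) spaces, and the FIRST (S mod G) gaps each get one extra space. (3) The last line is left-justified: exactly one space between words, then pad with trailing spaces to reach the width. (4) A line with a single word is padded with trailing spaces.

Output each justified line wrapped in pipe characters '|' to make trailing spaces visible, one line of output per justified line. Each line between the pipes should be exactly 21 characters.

Answer: |bread snow one string|
|run   box  cat  voice|
|desert   one  library|
|childhood  a festival|
|cherry    I   program|
|green desert salt    |

Derivation:
Line 1: ['bread', 'snow', 'one', 'string'] (min_width=21, slack=0)
Line 2: ['run', 'box', 'cat', 'voice'] (min_width=17, slack=4)
Line 3: ['desert', 'one', 'library'] (min_width=18, slack=3)
Line 4: ['childhood', 'a', 'festival'] (min_width=20, slack=1)
Line 5: ['cherry', 'I', 'program'] (min_width=16, slack=5)
Line 6: ['green', 'desert', 'salt'] (min_width=17, slack=4)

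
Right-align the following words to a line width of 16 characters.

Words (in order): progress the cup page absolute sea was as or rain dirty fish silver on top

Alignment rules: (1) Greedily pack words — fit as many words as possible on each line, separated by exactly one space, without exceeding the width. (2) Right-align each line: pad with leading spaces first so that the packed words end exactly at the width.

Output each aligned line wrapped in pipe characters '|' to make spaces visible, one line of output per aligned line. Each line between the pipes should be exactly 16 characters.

Answer: |progress the cup|
|   page absolute|
|   sea was as or|
| rain dirty fish|
|   silver on top|

Derivation:
Line 1: ['progress', 'the', 'cup'] (min_width=16, slack=0)
Line 2: ['page', 'absolute'] (min_width=13, slack=3)
Line 3: ['sea', 'was', 'as', 'or'] (min_width=13, slack=3)
Line 4: ['rain', 'dirty', 'fish'] (min_width=15, slack=1)
Line 5: ['silver', 'on', 'top'] (min_width=13, slack=3)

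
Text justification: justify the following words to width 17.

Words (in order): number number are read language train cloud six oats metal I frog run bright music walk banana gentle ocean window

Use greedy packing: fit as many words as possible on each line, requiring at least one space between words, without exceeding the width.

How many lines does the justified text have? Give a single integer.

Answer: 8

Derivation:
Line 1: ['number', 'number', 'are'] (min_width=17, slack=0)
Line 2: ['read', 'language'] (min_width=13, slack=4)
Line 3: ['train', 'cloud', 'six'] (min_width=15, slack=2)
Line 4: ['oats', 'metal', 'I', 'frog'] (min_width=17, slack=0)
Line 5: ['run', 'bright', 'music'] (min_width=16, slack=1)
Line 6: ['walk', 'banana'] (min_width=11, slack=6)
Line 7: ['gentle', 'ocean'] (min_width=12, slack=5)
Line 8: ['window'] (min_width=6, slack=11)
Total lines: 8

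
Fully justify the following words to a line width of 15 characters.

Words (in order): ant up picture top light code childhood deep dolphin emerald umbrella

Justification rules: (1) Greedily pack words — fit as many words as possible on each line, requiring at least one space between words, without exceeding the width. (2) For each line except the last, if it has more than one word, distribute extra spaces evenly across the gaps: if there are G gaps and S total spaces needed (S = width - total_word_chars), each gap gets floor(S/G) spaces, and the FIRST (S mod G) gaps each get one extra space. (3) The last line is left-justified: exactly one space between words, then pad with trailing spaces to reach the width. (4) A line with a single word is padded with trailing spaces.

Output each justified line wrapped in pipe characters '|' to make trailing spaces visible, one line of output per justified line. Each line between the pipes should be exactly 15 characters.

Line 1: ['ant', 'up', 'picture'] (min_width=14, slack=1)
Line 2: ['top', 'light', 'code'] (min_width=14, slack=1)
Line 3: ['childhood', 'deep'] (min_width=14, slack=1)
Line 4: ['dolphin', 'emerald'] (min_width=15, slack=0)
Line 5: ['umbrella'] (min_width=8, slack=7)

Answer: |ant  up picture|
|top  light code|
|childhood  deep|
|dolphin emerald|
|umbrella       |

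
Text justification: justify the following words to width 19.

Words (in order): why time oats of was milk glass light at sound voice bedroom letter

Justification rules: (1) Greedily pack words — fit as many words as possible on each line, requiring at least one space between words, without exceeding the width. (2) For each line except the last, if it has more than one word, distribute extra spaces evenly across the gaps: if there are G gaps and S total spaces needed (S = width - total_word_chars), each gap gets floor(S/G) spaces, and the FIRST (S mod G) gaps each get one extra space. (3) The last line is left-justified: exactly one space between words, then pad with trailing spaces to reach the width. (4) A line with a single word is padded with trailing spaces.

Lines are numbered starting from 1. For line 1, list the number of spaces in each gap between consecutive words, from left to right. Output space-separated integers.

Line 1: ['why', 'time', 'oats', 'of'] (min_width=16, slack=3)
Line 2: ['was', 'milk', 'glass'] (min_width=14, slack=5)
Line 3: ['light', 'at', 'sound'] (min_width=14, slack=5)
Line 4: ['voice', 'bedroom'] (min_width=13, slack=6)
Line 5: ['letter'] (min_width=6, slack=13)

Answer: 2 2 2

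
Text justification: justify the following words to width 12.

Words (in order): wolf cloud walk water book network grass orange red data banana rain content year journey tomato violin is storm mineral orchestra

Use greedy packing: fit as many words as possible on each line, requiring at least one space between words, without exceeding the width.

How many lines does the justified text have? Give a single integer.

Line 1: ['wolf', 'cloud'] (min_width=10, slack=2)
Line 2: ['walk', 'water'] (min_width=10, slack=2)
Line 3: ['book', 'network'] (min_width=12, slack=0)
Line 4: ['grass', 'orange'] (min_width=12, slack=0)
Line 5: ['red', 'data'] (min_width=8, slack=4)
Line 6: ['banana', 'rain'] (min_width=11, slack=1)
Line 7: ['content', 'year'] (min_width=12, slack=0)
Line 8: ['journey'] (min_width=7, slack=5)
Line 9: ['tomato'] (min_width=6, slack=6)
Line 10: ['violin', 'is'] (min_width=9, slack=3)
Line 11: ['storm'] (min_width=5, slack=7)
Line 12: ['mineral'] (min_width=7, slack=5)
Line 13: ['orchestra'] (min_width=9, slack=3)
Total lines: 13

Answer: 13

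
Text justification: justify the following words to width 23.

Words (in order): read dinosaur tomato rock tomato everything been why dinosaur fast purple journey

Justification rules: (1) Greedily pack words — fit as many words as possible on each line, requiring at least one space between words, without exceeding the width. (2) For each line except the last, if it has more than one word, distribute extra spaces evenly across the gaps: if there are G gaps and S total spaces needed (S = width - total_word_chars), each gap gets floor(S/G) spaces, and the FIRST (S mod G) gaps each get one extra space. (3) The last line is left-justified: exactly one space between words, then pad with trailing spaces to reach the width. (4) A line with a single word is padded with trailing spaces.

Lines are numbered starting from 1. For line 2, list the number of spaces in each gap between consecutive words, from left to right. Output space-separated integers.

Line 1: ['read', 'dinosaur', 'tomato'] (min_width=20, slack=3)
Line 2: ['rock', 'tomato', 'everything'] (min_width=22, slack=1)
Line 3: ['been', 'why', 'dinosaur', 'fast'] (min_width=22, slack=1)
Line 4: ['purple', 'journey'] (min_width=14, slack=9)

Answer: 2 1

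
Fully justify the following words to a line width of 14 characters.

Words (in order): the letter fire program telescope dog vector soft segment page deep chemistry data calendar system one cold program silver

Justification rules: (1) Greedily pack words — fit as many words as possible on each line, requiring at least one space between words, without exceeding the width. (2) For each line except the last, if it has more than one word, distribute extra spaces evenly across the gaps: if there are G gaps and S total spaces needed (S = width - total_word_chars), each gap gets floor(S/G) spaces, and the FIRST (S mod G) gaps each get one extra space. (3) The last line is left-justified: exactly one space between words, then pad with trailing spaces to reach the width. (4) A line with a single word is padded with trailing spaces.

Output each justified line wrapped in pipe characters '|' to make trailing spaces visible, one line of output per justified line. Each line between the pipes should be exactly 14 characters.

Answer: |the     letter|
|fire   program|
|telescope  dog|
|vector    soft|
|segment   page|
|deep chemistry|
|data  calendar|
|system     one|
|cold   program|
|silver        |

Derivation:
Line 1: ['the', 'letter'] (min_width=10, slack=4)
Line 2: ['fire', 'program'] (min_width=12, slack=2)
Line 3: ['telescope', 'dog'] (min_width=13, slack=1)
Line 4: ['vector', 'soft'] (min_width=11, slack=3)
Line 5: ['segment', 'page'] (min_width=12, slack=2)
Line 6: ['deep', 'chemistry'] (min_width=14, slack=0)
Line 7: ['data', 'calendar'] (min_width=13, slack=1)
Line 8: ['system', 'one'] (min_width=10, slack=4)
Line 9: ['cold', 'program'] (min_width=12, slack=2)
Line 10: ['silver'] (min_width=6, slack=8)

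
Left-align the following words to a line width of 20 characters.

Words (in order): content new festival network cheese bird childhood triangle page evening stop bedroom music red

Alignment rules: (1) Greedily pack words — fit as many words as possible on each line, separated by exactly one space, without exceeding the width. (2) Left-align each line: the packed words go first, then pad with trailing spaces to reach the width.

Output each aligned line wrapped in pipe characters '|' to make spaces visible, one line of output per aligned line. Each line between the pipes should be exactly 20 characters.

Line 1: ['content', 'new', 'festival'] (min_width=20, slack=0)
Line 2: ['network', 'cheese', 'bird'] (min_width=19, slack=1)
Line 3: ['childhood', 'triangle'] (min_width=18, slack=2)
Line 4: ['page', 'evening', 'stop'] (min_width=17, slack=3)
Line 5: ['bedroom', 'music', 'red'] (min_width=17, slack=3)

Answer: |content new festival|
|network cheese bird |
|childhood triangle  |
|page evening stop   |
|bedroom music red   |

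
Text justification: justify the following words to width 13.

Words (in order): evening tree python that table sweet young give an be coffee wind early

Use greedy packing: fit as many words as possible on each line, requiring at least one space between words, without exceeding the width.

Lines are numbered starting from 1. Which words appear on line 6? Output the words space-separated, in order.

Line 1: ['evening', 'tree'] (min_width=12, slack=1)
Line 2: ['python', 'that'] (min_width=11, slack=2)
Line 3: ['table', 'sweet'] (min_width=11, slack=2)
Line 4: ['young', 'give', 'an'] (min_width=13, slack=0)
Line 5: ['be', 'coffee'] (min_width=9, slack=4)
Line 6: ['wind', 'early'] (min_width=10, slack=3)

Answer: wind early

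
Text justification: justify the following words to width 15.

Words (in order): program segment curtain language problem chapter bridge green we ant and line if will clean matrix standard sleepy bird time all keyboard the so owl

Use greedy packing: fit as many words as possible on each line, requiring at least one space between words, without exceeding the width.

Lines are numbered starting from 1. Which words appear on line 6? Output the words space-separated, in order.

Line 1: ['program', 'segment'] (min_width=15, slack=0)
Line 2: ['curtain'] (min_width=7, slack=8)
Line 3: ['language'] (min_width=8, slack=7)
Line 4: ['problem', 'chapter'] (min_width=15, slack=0)
Line 5: ['bridge', 'green', 'we'] (min_width=15, slack=0)
Line 6: ['ant', 'and', 'line', 'if'] (min_width=15, slack=0)
Line 7: ['will', 'clean'] (min_width=10, slack=5)
Line 8: ['matrix', 'standard'] (min_width=15, slack=0)
Line 9: ['sleepy', 'bird'] (min_width=11, slack=4)
Line 10: ['time', 'all'] (min_width=8, slack=7)
Line 11: ['keyboard', 'the', 'so'] (min_width=15, slack=0)
Line 12: ['owl'] (min_width=3, slack=12)

Answer: ant and line if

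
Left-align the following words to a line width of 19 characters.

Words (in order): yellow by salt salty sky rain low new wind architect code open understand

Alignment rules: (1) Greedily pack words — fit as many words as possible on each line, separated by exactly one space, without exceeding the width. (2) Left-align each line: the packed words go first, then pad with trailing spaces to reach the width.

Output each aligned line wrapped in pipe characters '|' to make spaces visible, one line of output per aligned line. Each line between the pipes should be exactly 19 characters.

Answer: |yellow by salt     |
|salty sky rain low |
|new wind architect |
|code open          |
|understand         |

Derivation:
Line 1: ['yellow', 'by', 'salt'] (min_width=14, slack=5)
Line 2: ['salty', 'sky', 'rain', 'low'] (min_width=18, slack=1)
Line 3: ['new', 'wind', 'architect'] (min_width=18, slack=1)
Line 4: ['code', 'open'] (min_width=9, slack=10)
Line 5: ['understand'] (min_width=10, slack=9)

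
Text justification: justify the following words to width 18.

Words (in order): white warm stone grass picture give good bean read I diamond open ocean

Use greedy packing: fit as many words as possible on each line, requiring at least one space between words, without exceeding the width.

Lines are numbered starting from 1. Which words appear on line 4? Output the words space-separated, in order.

Line 1: ['white', 'warm', 'stone'] (min_width=16, slack=2)
Line 2: ['grass', 'picture', 'give'] (min_width=18, slack=0)
Line 3: ['good', 'bean', 'read', 'I'] (min_width=16, slack=2)
Line 4: ['diamond', 'open', 'ocean'] (min_width=18, slack=0)

Answer: diamond open ocean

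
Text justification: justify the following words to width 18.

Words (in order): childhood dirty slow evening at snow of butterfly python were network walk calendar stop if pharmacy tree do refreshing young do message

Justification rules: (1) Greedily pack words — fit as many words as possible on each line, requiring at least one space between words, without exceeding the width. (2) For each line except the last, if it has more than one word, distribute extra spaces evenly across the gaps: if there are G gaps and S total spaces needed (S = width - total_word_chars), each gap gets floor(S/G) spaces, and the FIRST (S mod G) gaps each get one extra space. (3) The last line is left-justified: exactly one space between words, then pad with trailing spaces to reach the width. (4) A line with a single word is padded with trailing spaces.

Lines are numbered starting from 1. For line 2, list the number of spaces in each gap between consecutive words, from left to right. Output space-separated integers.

Line 1: ['childhood', 'dirty'] (min_width=15, slack=3)
Line 2: ['slow', 'evening', 'at'] (min_width=15, slack=3)
Line 3: ['snow', 'of', 'butterfly'] (min_width=17, slack=1)
Line 4: ['python', 'were'] (min_width=11, slack=7)
Line 5: ['network', 'walk'] (min_width=12, slack=6)
Line 6: ['calendar', 'stop', 'if'] (min_width=16, slack=2)
Line 7: ['pharmacy', 'tree', 'do'] (min_width=16, slack=2)
Line 8: ['refreshing', 'young'] (min_width=16, slack=2)
Line 9: ['do', 'message'] (min_width=10, slack=8)

Answer: 3 2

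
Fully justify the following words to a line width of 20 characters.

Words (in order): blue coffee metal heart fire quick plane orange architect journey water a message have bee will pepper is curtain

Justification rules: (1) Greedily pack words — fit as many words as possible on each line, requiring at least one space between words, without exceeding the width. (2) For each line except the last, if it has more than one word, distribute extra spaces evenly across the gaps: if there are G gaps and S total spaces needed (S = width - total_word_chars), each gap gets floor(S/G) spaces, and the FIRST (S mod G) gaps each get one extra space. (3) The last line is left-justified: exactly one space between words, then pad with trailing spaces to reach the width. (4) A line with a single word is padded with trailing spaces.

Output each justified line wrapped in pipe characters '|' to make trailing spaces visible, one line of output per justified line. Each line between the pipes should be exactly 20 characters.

Line 1: ['blue', 'coffee', 'metal'] (min_width=17, slack=3)
Line 2: ['heart', 'fire', 'quick'] (min_width=16, slack=4)
Line 3: ['plane', 'orange'] (min_width=12, slack=8)
Line 4: ['architect', 'journey'] (min_width=17, slack=3)
Line 5: ['water', 'a', 'message', 'have'] (min_width=20, slack=0)
Line 6: ['bee', 'will', 'pepper', 'is'] (min_width=18, slack=2)
Line 7: ['curtain'] (min_width=7, slack=13)

Answer: |blue   coffee  metal|
|heart   fire   quick|
|plane         orange|
|architect    journey|
|water a message have|
|bee  will  pepper is|
|curtain             |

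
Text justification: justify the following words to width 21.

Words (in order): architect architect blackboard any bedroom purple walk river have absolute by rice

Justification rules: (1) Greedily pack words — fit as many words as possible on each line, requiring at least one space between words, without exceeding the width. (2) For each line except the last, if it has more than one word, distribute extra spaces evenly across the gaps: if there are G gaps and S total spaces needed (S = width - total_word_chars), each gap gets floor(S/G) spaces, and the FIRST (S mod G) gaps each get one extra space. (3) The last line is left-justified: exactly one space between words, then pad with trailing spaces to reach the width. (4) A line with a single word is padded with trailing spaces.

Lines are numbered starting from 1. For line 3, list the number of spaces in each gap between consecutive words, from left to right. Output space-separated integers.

Line 1: ['architect', 'architect'] (min_width=19, slack=2)
Line 2: ['blackboard', 'any'] (min_width=14, slack=7)
Line 3: ['bedroom', 'purple', 'walk'] (min_width=19, slack=2)
Line 4: ['river', 'have', 'absolute'] (min_width=19, slack=2)
Line 5: ['by', 'rice'] (min_width=7, slack=14)

Answer: 2 2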